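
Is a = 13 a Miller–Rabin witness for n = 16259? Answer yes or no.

n − 1 = 16258 = 2^1 · 8129, so s = 1 and d = 8129.
x_0 = 13^8129 mod 16259 = 14917.
x_0 ∉ {1, 16258} and s = 1, so 13 is a Miller–Rabin witness and 16259 is composite.

yes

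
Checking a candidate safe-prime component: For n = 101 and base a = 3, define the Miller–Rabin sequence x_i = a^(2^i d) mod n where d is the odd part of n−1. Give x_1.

n − 1 = 100 = 2^2 · 25, so s = 2 and d = 25.
Repeated squaring mod 101: 3^1 ≡ 3, 3^2 ≡ 9, 3^4 ≡ 81, 3^8 ≡ 97, 3^16 ≡ 16.
25 = 16 + 8 + 1, so 3^25 ≡ 16·97·3 ≡ 10 (mod 101).
x_0 = 10.
x_1 = 10^2 mod 101 = 100.

100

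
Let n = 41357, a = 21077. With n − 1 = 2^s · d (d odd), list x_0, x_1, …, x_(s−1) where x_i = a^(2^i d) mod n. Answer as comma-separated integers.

n − 1 = 41356 = 2^2 · 10339, so s = 2 and d = 10339.
x_0 = 21077^10339 mod 41357 = 33896.
x_1 = 33896^2 mod 41357 = 41356.

33896, 41356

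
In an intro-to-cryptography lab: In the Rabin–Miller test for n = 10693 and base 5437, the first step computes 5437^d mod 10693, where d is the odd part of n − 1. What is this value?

6814

n − 1 = 10692 = 2^2 · 2673, so s = 2 and d = 2673.
By repeated squaring, 5437^2673 ≡ 6814 (mod 10693).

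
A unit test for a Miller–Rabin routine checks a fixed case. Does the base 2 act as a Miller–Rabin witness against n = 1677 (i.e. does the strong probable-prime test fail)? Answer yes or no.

n − 1 = 1676 = 2^2 · 419, so s = 2 and d = 419.
x_0 = 2^419 mod 1677 = 839.
x_0 is neither 1 nor 1676, so continue squaring.
x_1 = 839^2 mod 1677 = 1258.
Reached i = s−1 = 1 without hitting −1: 2 is a Miller–Rabin witness and 1677 is composite.

yes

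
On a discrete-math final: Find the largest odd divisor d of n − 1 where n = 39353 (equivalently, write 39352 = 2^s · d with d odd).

4919

Halving: 39352 → 19676 → 9838 → 4919; 4919 is odd.
So 39352 = 2^3 · 4919.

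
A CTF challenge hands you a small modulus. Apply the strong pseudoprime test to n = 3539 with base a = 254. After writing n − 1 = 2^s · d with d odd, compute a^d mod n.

n − 1 = 3538 = 2^1 · 1769, so s = 1 and d = 1769.
Repeated squaring mod 3539: 254^1 ≡ 254, 254^2 ≡ 814, 254^4 ≡ 803, 254^8 ≡ 711, 254^16 ≡ 2983, 254^32 ≡ 1243, 254^64 ≡ 2045, 254^128 ≡ 2466, 254^256 ≡ 1154, 254^512 ≡ 1052, 254^1024 ≡ 2536.
1769 = 1024 + 512 + 128 + 64 + 32 + 8 + 1, so 254^1769 ≡ 2536·1052·2466·2045·1243·711·254 ≡ 3538 (mod 3539).

3538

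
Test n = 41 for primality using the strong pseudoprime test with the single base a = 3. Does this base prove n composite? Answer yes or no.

no

n − 1 = 40 = 2^3 · 5, so s = 3 and d = 5.
x_0 = 3^5 mod 41 = 38.
x_0 is neither 1 nor 40, so continue squaring.
x_1 = 38^2 mod 41 = 9.
x_2 = 9^2 mod 41 = 40.
x_2 ≡ −1, so 3 is not a witness.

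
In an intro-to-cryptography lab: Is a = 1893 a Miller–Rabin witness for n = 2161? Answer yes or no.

no

n − 1 = 2160 = 2^4 · 135, so s = 4 and d = 135.
x_0 = 1893^135 mod 2161 = 1.
x_0 = 1, so 1893 is not a witness.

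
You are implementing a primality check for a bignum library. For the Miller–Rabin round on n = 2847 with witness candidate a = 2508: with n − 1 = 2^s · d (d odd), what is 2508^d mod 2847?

n − 1 = 2846 = 2^1 · 1423, so s = 1 and d = 1423.
2508^1423 mod 2847 = 2235.

2235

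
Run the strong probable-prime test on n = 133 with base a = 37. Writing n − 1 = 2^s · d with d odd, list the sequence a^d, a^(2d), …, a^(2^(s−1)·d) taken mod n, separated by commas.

113, 1

n − 1 = 132 = 2^2 · 33, so s = 2 and d = 33.
x_0 = 37^33 mod 133 = 113.
x_1 = 113^2 mod 133 = 1.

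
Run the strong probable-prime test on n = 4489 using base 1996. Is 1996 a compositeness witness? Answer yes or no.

no

n − 1 = 4488 = 2^3 · 561, so s = 3 and d = 561.
x_0 = 1996^561 mod 4489 = 4488.
x_0 = 4488 ≡ −1, so 1996 is not a witness.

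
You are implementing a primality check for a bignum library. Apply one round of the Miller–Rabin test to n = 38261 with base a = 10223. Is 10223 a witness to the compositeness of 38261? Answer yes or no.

n − 1 = 38260 = 2^2 · 9565, so s = 2 and d = 9565.
Repeated squaring mod 38261: 10223^1 ≡ 10223, 10223^2 ≡ 18938, 10223^4 ≡ 27491, 10223^8 ≡ 23809, 10223^16 ≡ 31766, 10223^32 ≡ 21403, 10223^64 ≡ 27717, 10223^128 ≡ 27731, 10223^256 ≡ 522, 10223^512 ≡ 4657, 10223^1024 ≡ 31923, 10223^2048 ≡ 34455, 10223^4096 ≡ 22978, 10223^8192 ≡ 24945.
9565 = 8192 + 1024 + 256 + 64 + 16 + 8 + 4 + 1, so 10223^9565 ≡ 24945·31923·522·27717·31766·23809·27491·10223 ≡ 6114 (mod 38261).
x_0 = 10223^9565 mod 38261 = 6114.
x_0 is neither 1 nor 38260, so continue squaring.
x_1 = 6114^2 mod 38261 = 38260.
x_1 ≡ −1, so 10223 is not a witness.

no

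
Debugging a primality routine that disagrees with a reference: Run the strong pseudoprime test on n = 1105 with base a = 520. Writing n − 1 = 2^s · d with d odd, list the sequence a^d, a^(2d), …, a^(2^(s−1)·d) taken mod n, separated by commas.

975, 325, 650, 390

n − 1 = 1104 = 2^4 · 69, so s = 4 and d = 69.
x_0 = 520^69 mod 1105 = 975.
x_1 = 975^2 mod 1105 = 325.
x_2 = 325^2 mod 1105 = 650.
x_3 = 650^2 mod 1105 = 390.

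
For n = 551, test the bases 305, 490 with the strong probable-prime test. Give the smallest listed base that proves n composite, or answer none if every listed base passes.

n − 1 = 550 = 2^1 · 275, so s = 1 and d = 275.
Base 305: x_0 = 305^275 mod 551 = 438. x_0 ∉ {1, 550} and s = 1, so 305 is a Miller–Rabin witness and 551 is composite.
Base 490: x_0 = 490^275 mod 551 = 21. x_0 ∉ {1, 550} and s = 1, so 490 is a Miller–Rabin witness and 551 is composite.
The smallest witness among the given bases is 305.

305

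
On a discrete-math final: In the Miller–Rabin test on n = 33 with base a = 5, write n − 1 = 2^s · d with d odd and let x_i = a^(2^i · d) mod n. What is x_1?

n − 1 = 32 = 2^5 · 1, so s = 5 and d = 1.
x_0 = 5^1 mod 33 = 5.
x_1 = 5^2 mod 33 = 25.

25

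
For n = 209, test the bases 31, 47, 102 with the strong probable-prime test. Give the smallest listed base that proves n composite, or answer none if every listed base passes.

31

n − 1 = 208 = 2^4 · 13, so s = 4 and d = 13.
Base 31: x_0 = 31^13 mod 209 = 69. x_0 is neither 1 nor 208, so continue squaring. x_1 = 69^2 mod 209 = 163. x_2 = 163^2 mod 209 = 26. x_3 = 26^2 mod 209 = 49. Reached i = s−1 = 3 without hitting −1: 31 is a Miller–Rabin witness and 209 is composite.
Base 47: x_0 = 47^13 mod 209 = 82. x_0 is neither 1 nor 208, so continue squaring. x_1 = 82^2 mod 209 = 36. x_2 = 36^2 mod 209 = 42. x_3 = 42^2 mod 209 = 92. Reached i = s−1 = 3 without hitting −1: 47 is a Miller–Rabin witness and 209 is composite.
Base 102: x_0 = 102^13 mod 209 = 159. x_0 is neither 1 nor 208, so continue squaring. x_1 = 159^2 mod 209 = 201. x_2 = 201^2 mod 209 = 64. x_3 = 64^2 mod 209 = 125. Reached i = s−1 = 3 without hitting −1: 102 is a Miller–Rabin witness and 209 is composite.
The smallest witness among the given bases is 31.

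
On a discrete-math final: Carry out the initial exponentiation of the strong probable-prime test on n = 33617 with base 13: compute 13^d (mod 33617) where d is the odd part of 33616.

33616

n − 1 = 33616 = 2^4 · 2101, so s = 4 and d = 2101.
13^2101 mod 33617 = 33616.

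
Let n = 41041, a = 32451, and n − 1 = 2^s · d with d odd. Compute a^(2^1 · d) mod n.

n − 1 = 41040 = 2^4 · 2565, so s = 4 and d = 2565.
By repeated squaring, 32451^2565 ≡ 14587 (mod 41041).
x_0 = 14587.
x_1 = 14587^2 mod 41041 = 24025.

24025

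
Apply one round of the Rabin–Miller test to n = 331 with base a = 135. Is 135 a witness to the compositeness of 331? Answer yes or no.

n − 1 = 330 = 2^1 · 165, so s = 1 and d = 165.
x_0 = 135^165 mod 331 = 330.
x_0 = 330 ≡ −1, so 135 is not a witness.

no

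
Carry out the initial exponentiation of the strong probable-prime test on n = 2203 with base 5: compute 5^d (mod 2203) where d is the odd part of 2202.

2202

n − 1 = 2202 = 2^1 · 1101, so s = 1 and d = 1101.
5^1101 mod 2203 = 2202.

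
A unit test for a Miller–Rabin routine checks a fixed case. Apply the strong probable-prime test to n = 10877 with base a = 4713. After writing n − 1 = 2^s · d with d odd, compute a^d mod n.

8436

n − 1 = 10876 = 2^2 · 2719, so s = 2 and d = 2719.
Repeated squaring mod 10877: 4713^1 ≡ 4713, 4713^2 ≡ 1535, 4713^4 ≡ 6793, 4713^8 ≡ 4615, 4713^16 ≡ 1059, 4713^32 ≡ 1150, 4713^64 ≡ 6383, 4713^128 ≡ 8324, 4713^256 ≡ 2486, 4713^512 ≡ 2060, 4713^1024 ≡ 1570, 4713^2048 ≡ 6698.
2719 = 2048 + 512 + 128 + 16 + 8 + 4 + 2 + 1, so 4713^2719 ≡ 6698·2060·8324·1059·4615·6793·1535·4713 ≡ 8436 (mod 10877).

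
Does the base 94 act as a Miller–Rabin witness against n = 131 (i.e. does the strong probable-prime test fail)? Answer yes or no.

no

n − 1 = 130 = 2^1 · 65, so s = 1 and d = 65.
Repeated squaring mod 131: 94^1 ≡ 94, 94^2 ≡ 59, 94^4 ≡ 75, 94^8 ≡ 123, 94^16 ≡ 64, 94^32 ≡ 35, 94^64 ≡ 46.
65 = 64 + 1, so 94^65 ≡ 46·94 ≡ 1 (mod 131).
x_0 = 94^65 mod 131 = 1.
x_0 = 1, so 94 is not a witness.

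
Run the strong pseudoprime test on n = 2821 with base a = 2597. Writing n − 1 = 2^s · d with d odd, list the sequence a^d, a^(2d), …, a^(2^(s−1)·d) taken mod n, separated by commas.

805, 2016

n − 1 = 2820 = 2^2 · 705, so s = 2 and d = 705.
x_0 = 2597^705 mod 2821 = 805.
x_1 = 805^2 mod 2821 = 2016.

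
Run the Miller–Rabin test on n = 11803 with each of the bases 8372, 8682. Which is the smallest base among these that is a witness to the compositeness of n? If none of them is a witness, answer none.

n − 1 = 11802 = 2^1 · 5901, so s = 1 and d = 5901.
Base 8372: x_0 = 8372^5901 mod 11803 = 1. x_0 = 1, so 8372 is not a witness.
Base 8682: x_0 = 8682^5901 mod 11803 = 10167. x_0 ∉ {1, 11802} and s = 1, so 8682 is a Miller–Rabin witness and 11803 is composite.
The smallest witness among the given bases is 8682.

8682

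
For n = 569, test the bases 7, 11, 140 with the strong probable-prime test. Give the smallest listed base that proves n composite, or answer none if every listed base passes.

none

n − 1 = 568 = 2^3 · 71, so s = 3 and d = 71.
Base 7: x_0 = 7^71 mod 569 = 86. x_0 is neither 1 nor 568, so continue squaring. x_1 = 86^2 mod 569 = 568. x_1 ≡ −1, so 7 is not a witness.
Base 11: x_0 = 11^71 mod 569 = 493. x_0 is neither 1 nor 568, so continue squaring. x_1 = 493^2 mod 569 = 86. x_2 = 86^2 mod 569 = 568. x_2 ≡ −1, so 11 is not a witness.
Base 140: x_0 = 140^71 mod 569 = 483. x_0 is neither 1 nor 568, so continue squaring. x_1 = 483^2 mod 569 = 568. x_1 ≡ −1, so 140 is not a witness.
No listed base is a witness for 569.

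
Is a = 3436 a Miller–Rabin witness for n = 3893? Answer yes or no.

n − 1 = 3892 = 2^2 · 973, so s = 2 and d = 973.
x_0 = 3436^973 mod 3893 = 1375.
x_0 is neither 1 nor 3892, so continue squaring.
x_1 = 1375^2 mod 3893 = 2520.
Reached i = s−1 = 1 without hitting −1: 3436 is a Miller–Rabin witness and 3893 is composite.

yes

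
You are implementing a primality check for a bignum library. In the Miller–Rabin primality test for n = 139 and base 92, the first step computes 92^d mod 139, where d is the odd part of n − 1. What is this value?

138

n − 1 = 138 = 2^1 · 69, so s = 1 and d = 69.
92^69 mod 139 = 138.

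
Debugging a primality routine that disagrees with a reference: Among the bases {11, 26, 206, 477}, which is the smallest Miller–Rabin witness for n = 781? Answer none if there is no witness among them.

11

n − 1 = 780 = 2^2 · 195, so s = 2 and d = 195.
Base 11: x_0 = 11^195 mod 781 = 396. x_0 is neither 1 nor 780, so continue squaring. x_1 = 396^2 mod 781 = 616. Reached i = s−1 = 1 without hitting −1: 11 is a Miller–Rabin witness and 781 is composite.
Base 26: x_0 = 26^195 mod 781 = 254. x_0 is neither 1 nor 780, so continue squaring. x_1 = 254^2 mod 781 = 474. Reached i = s−1 = 1 without hitting −1: 26 is a Miller–Rabin witness and 781 is composite.
Base 206: x_0 = 206^195 mod 781 = 747. x_0 is neither 1 nor 780, so continue squaring. x_1 = 747^2 mod 781 = 375. Reached i = s−1 = 1 without hitting −1: 206 is a Miller–Rabin witness and 781 is composite.
Base 477: x_0 = 477^195 mod 781 = 749. x_0 is neither 1 nor 780, so continue squaring. x_1 = 749^2 mod 781 = 243. Reached i = s−1 = 1 without hitting −1: 477 is a Miller–Rabin witness and 781 is composite.
The smallest witness among the given bases is 11.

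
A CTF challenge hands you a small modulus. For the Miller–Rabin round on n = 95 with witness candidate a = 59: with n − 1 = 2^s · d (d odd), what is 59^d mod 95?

n − 1 = 94 = 2^1 · 47, so s = 1 and d = 47.
59^47 mod 95 = 34.

34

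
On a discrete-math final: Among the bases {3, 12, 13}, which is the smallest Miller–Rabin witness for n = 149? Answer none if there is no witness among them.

none

n − 1 = 148 = 2^2 · 37, so s = 2 and d = 37.
Base 3: x_0 = 3^37 mod 149 = 44. x_0 is neither 1 nor 148, so continue squaring. x_1 = 44^2 mod 149 = 148. x_1 ≡ −1, so 3 is not a witness.
Base 12: x_0 = 12^37 mod 149 = 105. x_0 is neither 1 nor 148, so continue squaring. x_1 = 105^2 mod 149 = 148. x_1 ≡ −1, so 12 is not a witness.
Base 13: x_0 = 13^37 mod 149 = 105. x_0 is neither 1 nor 148, so continue squaring. x_1 = 105^2 mod 149 = 148. x_1 ≡ −1, so 13 is not a witness.
No listed base is a witness for 149.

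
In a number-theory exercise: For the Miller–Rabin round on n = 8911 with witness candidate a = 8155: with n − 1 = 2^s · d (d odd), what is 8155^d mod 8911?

n − 1 = 8910 = 2^1 · 4455, so s = 1 and d = 4455.
8155^4455 mod 8911 = 1540.

1540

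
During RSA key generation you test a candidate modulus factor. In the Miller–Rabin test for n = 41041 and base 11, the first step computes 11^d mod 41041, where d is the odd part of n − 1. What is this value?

4103

n − 1 = 41040 = 2^4 · 2565, so s = 4 and d = 2565.
11^2565 mod 41041 = 4103.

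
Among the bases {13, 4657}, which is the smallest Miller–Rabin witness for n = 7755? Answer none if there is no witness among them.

n − 1 = 7754 = 2^1 · 3877, so s = 1 and d = 3877.
Base 13: x_0 = 13^3877 mod 7755 = 6838. x_0 ∉ {1, 7754} and s = 1, so 13 is a Miller–Rabin witness and 7755 is composite.
Base 4657: x_0 = 4657^3877 mod 7755 = 6682. x_0 ∉ {1, 7754} and s = 1, so 4657 is a Miller–Rabin witness and 7755 is composite.
The smallest witness among the given bases is 13.

13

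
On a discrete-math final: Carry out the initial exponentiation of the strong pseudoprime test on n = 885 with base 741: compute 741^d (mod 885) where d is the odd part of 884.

426

n − 1 = 884 = 2^2 · 221, so s = 2 and d = 221.
Repeated squaring mod 885: 741^1 ≡ 741, 741^2 ≡ 381, 741^4 ≡ 21, 741^8 ≡ 441, 741^16 ≡ 666, 741^32 ≡ 171, 741^64 ≡ 36, 741^128 ≡ 411.
221 = 128 + 64 + 16 + 8 + 4 + 1, so 741^221 ≡ 411·36·666·441·21·741 ≡ 426 (mod 885).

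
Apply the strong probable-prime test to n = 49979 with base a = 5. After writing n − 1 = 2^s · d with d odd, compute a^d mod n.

n − 1 = 49978 = 2^1 · 24989, so s = 1 and d = 24989.
5^24989 mod 49979 = 43017.

43017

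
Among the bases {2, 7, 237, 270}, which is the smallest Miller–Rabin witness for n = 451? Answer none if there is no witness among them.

2

n − 1 = 450 = 2^1 · 225, so s = 1 and d = 225.
Base 2: x_0 = 2^225 mod 451 = 32. x_0 ∉ {1, 450} and s = 1, so 2 is a Miller–Rabin witness and 451 is composite.
Base 7: x_0 = 7^225 mod 451 = 208. x_0 ∉ {1, 450} and s = 1, so 7 is a Miller–Rabin witness and 451 is composite.
Base 237: x_0 = 237^225 mod 451 = 32. x_0 ∉ {1, 450} and s = 1, so 237 is a Miller–Rabin witness and 451 is composite.
Base 270: x_0 = 270^225 mod 451 = 109. x_0 ∉ {1, 450} and s = 1, so 270 is a Miller–Rabin witness and 451 is composite.
The smallest witness among the given bases is 2.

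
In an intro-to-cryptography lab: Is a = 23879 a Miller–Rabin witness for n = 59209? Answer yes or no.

no

n − 1 = 59208 = 2^3 · 7401, so s = 3 and d = 7401.
Repeated squaring mod 59209: 23879^1 ≡ 23879, 23879^2 ≡ 23971, 23879^4 ≡ 44705, 23879^8 ≡ 55648, 23879^16 ≡ 9995, 23879^32 ≡ 14442, 23879^64 ≡ 37266, 23879^128 ≡ 7661, 23879^256 ≡ 14802, 23879^512 ≡ 25904, 23879^1024 ≡ 1619, 23879^2048 ≡ 15965, 23879^4096 ≡ 45689.
7401 = 4096 + 2048 + 1024 + 128 + 64 + 32 + 8 + 1, so 23879^7401 ≡ 45689·15965·1619·7661·37266·14442·55648·23879 ≡ 902 (mod 59209).
x_0 = 23879^7401 mod 59209 = 902.
x_0 is neither 1 nor 59208, so continue squaring.
x_1 = 902^2 mod 59209 = 43887.
x_2 = 43887^2 mod 59209 = 59208.
x_2 ≡ −1, so 23879 is not a witness.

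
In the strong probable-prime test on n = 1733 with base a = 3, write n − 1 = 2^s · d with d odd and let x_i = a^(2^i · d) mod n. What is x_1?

1732

n − 1 = 1732 = 2^2 · 433, so s = 2 and d = 433.
x_0 = 3^433 mod 1733 = 410.
x_1 = 410^2 mod 1733 = 1732.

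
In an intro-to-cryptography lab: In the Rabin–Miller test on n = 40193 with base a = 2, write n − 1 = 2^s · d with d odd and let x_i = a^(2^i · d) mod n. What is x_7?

1

n − 1 = 40192 = 2^8 · 157, so s = 8 and d = 157.
x_0 = 2^157 mod 40193 = 39428.
x_1 = 39428^2 mod 40193 = 22523.
x_2 = 22523^2 mod 40193 = 9676.
x_3 = 9676^2 mod 40193 = 15479.
x_4 = 15479^2 mod 40193 = 8968.
x_5 = 8968^2 mod 40193 = 39024.
x_6 = 39024^2 mod 40193 = 40192.
x_7 = 40192^2 mod 40193 = 1.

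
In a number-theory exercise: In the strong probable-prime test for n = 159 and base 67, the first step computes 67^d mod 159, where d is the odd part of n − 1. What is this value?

n − 1 = 158 = 2^1 · 79, so s = 1 and d = 79.
Repeated squaring mod 159: 67^1 ≡ 67, 67^2 ≡ 37, 67^4 ≡ 97, 67^8 ≡ 28, 67^16 ≡ 148, 67^32 ≡ 121, 67^64 ≡ 13.
79 = 64 + 8 + 4 + 2 + 1, so 67^79 ≡ 13·28·97·37·67 ≡ 145 (mod 159).

145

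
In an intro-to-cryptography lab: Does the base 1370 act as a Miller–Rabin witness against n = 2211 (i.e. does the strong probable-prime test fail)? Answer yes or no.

yes

n − 1 = 2210 = 2^1 · 1105, so s = 1 and d = 1105.
Repeated squaring mod 2211: 1370^1 ≡ 1370, 1370^2 ≡ 1972, 1370^4 ≡ 1846, 1370^8 ≡ 565, 1370^16 ≡ 841, 1370^32 ≡ 1972, 1370^64 ≡ 1846, 1370^128 ≡ 565, 1370^256 ≡ 841, 1370^512 ≡ 1972, 1370^1024 ≡ 1846.
1105 = 1024 + 64 + 16 + 1, so 1370^1105 ≡ 1846·1846·841·1370 ≡ 164 (mod 2211).
x_0 = 1370^1105 mod 2211 = 164.
x_0 ∉ {1, 2210} and s = 1, so 1370 is a Miller–Rabin witness and 2211 is composite.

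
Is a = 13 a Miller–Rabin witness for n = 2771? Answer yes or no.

yes

n − 1 = 2770 = 2^1 · 1385, so s = 1 and d = 1385.
x_0 = 13^1385 mod 2771 = 1475.
x_0 ∉ {1, 2770} and s = 1, so 13 is a Miller–Rabin witness and 2771 is composite.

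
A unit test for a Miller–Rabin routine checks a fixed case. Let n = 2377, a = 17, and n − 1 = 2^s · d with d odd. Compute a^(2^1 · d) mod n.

1243

n − 1 = 2376 = 2^3 · 297, so s = 3 and d = 297.
x_0 = 17^297 mod 2377 = 1797.
x_1 = 1797^2 mod 2377 = 1243.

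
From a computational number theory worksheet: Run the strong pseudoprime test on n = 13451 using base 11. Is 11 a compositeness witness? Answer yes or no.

no

n − 1 = 13450 = 2^1 · 6725, so s = 1 and d = 6725.
x_0 = 11^6725 mod 13451 = 13450.
x_0 = 13450 ≡ −1, so 11 is not a witness.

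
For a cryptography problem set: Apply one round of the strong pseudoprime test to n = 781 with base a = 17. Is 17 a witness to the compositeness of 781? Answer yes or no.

n − 1 = 780 = 2^2 · 195, so s = 2 and d = 195.
Repeated squaring mod 781: 17^1 ≡ 17, 17^2 ≡ 289, 17^4 ≡ 735, 17^8 ≡ 554, 17^16 ≡ 764, 17^32 ≡ 289, 17^64 ≡ 735, 17^128 ≡ 554.
195 = 128 + 64 + 2 + 1, so 17^195 ≡ 554·735·289·17 ≡ 780 (mod 781).
x_0 = 17^195 mod 781 = 780.
x_0 = 780 ≡ −1, so 17 is not a witness.

no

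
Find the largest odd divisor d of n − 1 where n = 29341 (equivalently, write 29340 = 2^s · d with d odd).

Halving: 29340 → 14670 → 7335; 7335 is odd.
So 29340 = 2^2 · 7335.

7335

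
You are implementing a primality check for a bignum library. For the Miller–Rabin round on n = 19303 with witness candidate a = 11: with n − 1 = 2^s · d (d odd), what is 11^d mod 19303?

18791

n − 1 = 19302 = 2^1 · 9651, so s = 1 and d = 9651.
By repeated squaring, 11^9651 ≡ 18791 (mod 19303).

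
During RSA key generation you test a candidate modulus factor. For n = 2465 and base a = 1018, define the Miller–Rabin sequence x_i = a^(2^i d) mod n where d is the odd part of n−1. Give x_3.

n − 1 = 2464 = 2^5 · 77, so s = 5 and d = 77.
x_0 = 1018^77 mod 2465 = 1583.
x_1 = 1583^2 mod 2465 = 1449.
x_2 = 1449^2 mod 2465 = 1886.
x_3 = 1886^2 mod 2465 = 1.

1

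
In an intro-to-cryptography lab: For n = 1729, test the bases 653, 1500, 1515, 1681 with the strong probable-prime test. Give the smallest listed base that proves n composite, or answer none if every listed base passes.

1500

n − 1 = 1728 = 2^6 · 27, so s = 6 and d = 27.
Base 653: x_0 = 653^27 mod 1729 = 1. x_0 = 1, so 653 is not a witness.
Base 1500: x_0 = 1500^27 mod 1729 = 645. x_0 is neither 1 nor 1728, so continue squaring. x_1 = 645^2 mod 1729 = 1065. x_2 = 1065^2 mod 1729 = 1. x_2 = 1 but x_1 ≠ ±1, a nontrivial square root of 1 — 1500 is a witness and 1729 is composite.
Base 1515: x_0 = 1515^27 mod 1729 = 265. x_0 is neither 1 nor 1728, so continue squaring. x_1 = 265^2 mod 1729 = 1065. x_2 = 1065^2 mod 1729 = 1. x_2 = 1 but x_1 ≠ ±1, a nontrivial square root of 1 — 1515 is a witness and 1729 is composite.
Base 1681: x_0 = 1681^27 mod 1729 = 1065. x_0 is neither 1 nor 1728, so continue squaring. x_1 = 1065^2 mod 1729 = 1. x_1 = 1 but x_0 ≠ ±1, a nontrivial square root of 1 — 1681 is a witness and 1729 is composite.
The smallest witness among the given bases is 1500.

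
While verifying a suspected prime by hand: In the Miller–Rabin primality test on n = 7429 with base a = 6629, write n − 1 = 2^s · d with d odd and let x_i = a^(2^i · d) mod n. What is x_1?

3180

n − 1 = 7428 = 2^2 · 1857, so s = 2 and d = 1857.
x_0 = 6629^1857 mod 7429 = 7003.
x_1 = 7003^2 mod 7429 = 3180.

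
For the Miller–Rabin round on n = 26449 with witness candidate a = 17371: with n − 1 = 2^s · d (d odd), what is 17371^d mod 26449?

20514

n − 1 = 26448 = 2^4 · 1653, so s = 4 and d = 1653.
17371^1653 mod 26449 = 20514.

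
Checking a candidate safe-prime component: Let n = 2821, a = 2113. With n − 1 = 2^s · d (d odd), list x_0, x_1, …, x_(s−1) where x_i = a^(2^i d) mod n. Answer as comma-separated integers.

n − 1 = 2820 = 2^2 · 705, so s = 2 and d = 705.
x_0 = 2113^705 mod 2821 = 125.
x_1 = 125^2 mod 2821 = 1520.

125, 1520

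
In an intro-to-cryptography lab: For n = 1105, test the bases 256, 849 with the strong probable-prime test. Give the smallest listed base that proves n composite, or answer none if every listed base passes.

none

n − 1 = 1104 = 2^4 · 69, so s = 4 and d = 69.
Base 256: x_0 = 256^69 mod 1105 = 1. x_0 = 1, so 256 is not a witness.
Base 849: x_0 = 849^69 mod 1105 = 1104. x_0 = 1104 ≡ −1, so 849 is not a witness.
No listed base is a witness for 1105.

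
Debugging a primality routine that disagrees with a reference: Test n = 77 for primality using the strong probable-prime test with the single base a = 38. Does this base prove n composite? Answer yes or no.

n − 1 = 76 = 2^2 · 19, so s = 2 and d = 19.
Repeated squaring mod 77: 38^1 ≡ 38, 38^2 ≡ 58, 38^4 ≡ 53, 38^8 ≡ 37, 38^16 ≡ 60.
19 = 16 + 2 + 1, so 38^19 ≡ 60·58·38 ≡ 31 (mod 77).
x_0 = 38^19 mod 77 = 31.
x_0 is neither 1 nor 76, so continue squaring.
x_1 = 31^2 mod 77 = 37.
Reached i = s−1 = 1 without hitting −1: 38 is a Miller–Rabin witness and 77 is composite.

yes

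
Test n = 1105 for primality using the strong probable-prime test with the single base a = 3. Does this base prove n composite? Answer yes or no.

yes

n − 1 = 1104 = 2^4 · 69, so s = 4 and d = 69.
By repeated squaring, 3^69 ≡ 1093 (mod 1105).
x_0 = 3^69 mod 1105 = 1093.
x_0 is neither 1 nor 1104, so continue squaring.
x_1 = 1093^2 mod 1105 = 144.
x_2 = 144^2 mod 1105 = 846.
x_3 = 846^2 mod 1105 = 781.
Reached i = s−1 = 3 without hitting −1: 3 is a Miller–Rabin witness and 1105 is composite.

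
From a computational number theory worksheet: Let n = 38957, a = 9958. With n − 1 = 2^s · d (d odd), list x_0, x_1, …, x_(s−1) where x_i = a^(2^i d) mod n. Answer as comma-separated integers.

25408, 10017

n − 1 = 38956 = 2^2 · 9739, so s = 2 and d = 9739.
x_0 = 9958^9739 mod 38957 = 25408.
x_1 = 25408^2 mod 38957 = 10017.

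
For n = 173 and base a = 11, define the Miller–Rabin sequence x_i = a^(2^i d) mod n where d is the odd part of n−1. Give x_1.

n − 1 = 172 = 2^2 · 43, so s = 2 and d = 43.
x_0 = 11^43 mod 173 = 93.
x_1 = 93^2 mod 173 = 172.

172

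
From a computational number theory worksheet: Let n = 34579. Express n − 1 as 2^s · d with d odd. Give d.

17289

Halving: 34578 → 17289; 17289 is odd.
So 34578 = 2^1 · 17289.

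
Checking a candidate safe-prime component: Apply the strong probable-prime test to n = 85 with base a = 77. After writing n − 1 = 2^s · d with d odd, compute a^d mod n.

42

n − 1 = 84 = 2^2 · 21, so s = 2 and d = 21.
77^21 mod 85 = 42.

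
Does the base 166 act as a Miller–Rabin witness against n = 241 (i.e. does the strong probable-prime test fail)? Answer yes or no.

n − 1 = 240 = 2^4 · 15, so s = 4 and d = 15.
x_0 = 166^15 mod 241 = 30.
x_0 is neither 1 nor 240, so continue squaring.
x_1 = 30^2 mod 241 = 177.
x_2 = 177^2 mod 241 = 240.
x_2 ≡ −1, so 166 is not a witness.

no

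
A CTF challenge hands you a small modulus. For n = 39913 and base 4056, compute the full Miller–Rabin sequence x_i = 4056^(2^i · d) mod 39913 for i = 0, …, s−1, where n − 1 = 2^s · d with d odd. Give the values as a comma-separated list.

n − 1 = 39912 = 2^3 · 4989, so s = 3 and d = 4989.
x_0 = 4056^4989 mod 39913 = 5440.
x_1 = 5440^2 mod 39913 = 18067.
x_2 = 18067^2 mod 39913 = 7975.

5440, 18067, 7975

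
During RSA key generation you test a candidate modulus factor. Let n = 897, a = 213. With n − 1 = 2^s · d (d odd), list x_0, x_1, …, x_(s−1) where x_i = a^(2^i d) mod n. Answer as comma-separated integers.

n − 1 = 896 = 2^7 · 7, so s = 7 and d = 7.
x_0 = 213^7 mod 897 = 762.
x_1 = 762^2 mod 897 = 285.
x_2 = 285^2 mod 897 = 495.
x_3 = 495^2 mod 897 = 144.
x_4 = 144^2 mod 897 = 105.
x_5 = 105^2 mod 897 = 261.
x_6 = 261^2 mod 897 = 846.

762, 285, 495, 144, 105, 261, 846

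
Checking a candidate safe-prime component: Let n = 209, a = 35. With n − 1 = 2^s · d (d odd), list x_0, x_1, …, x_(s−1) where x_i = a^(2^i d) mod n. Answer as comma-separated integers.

195, 196, 169, 137

n − 1 = 208 = 2^4 · 13, so s = 4 and d = 13.
x_0 = 35^13 mod 209 = 195.
x_1 = 195^2 mod 209 = 196.
x_2 = 196^2 mod 209 = 169.
x_3 = 169^2 mod 209 = 137.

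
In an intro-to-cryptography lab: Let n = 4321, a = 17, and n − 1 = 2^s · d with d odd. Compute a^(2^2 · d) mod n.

n − 1 = 4320 = 2^5 · 135, so s = 5 and d = 135.
x_0 = 17^135 mod 4321 = 1317.
x_1 = 1317^2 mod 4321 = 1768.
x_2 = 1768^2 mod 4321 = 1741.

1741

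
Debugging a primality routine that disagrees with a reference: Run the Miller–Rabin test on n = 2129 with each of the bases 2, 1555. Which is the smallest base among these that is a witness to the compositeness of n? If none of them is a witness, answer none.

n − 1 = 2128 = 2^4 · 133, so s = 4 and d = 133.
Base 2: x_0 = 2^133 mod 2129 = 372. x_0 is neither 1 nor 2128, so continue squaring. x_1 = 372^2 mod 2129 = 2128. x_1 ≡ −1, so 2 is not a witness.
Base 1555: x_0 = 1555^133 mod 2129 = 2024. x_0 is neither 1 nor 2128, so continue squaring. x_1 = 2024^2 mod 2129 = 380. x_2 = 380^2 mod 2129 = 1757. x_3 = 1757^2 mod 2129 = 2128. x_3 ≡ −1, so 1555 is not a witness.
No listed base is a witness for 2129.

none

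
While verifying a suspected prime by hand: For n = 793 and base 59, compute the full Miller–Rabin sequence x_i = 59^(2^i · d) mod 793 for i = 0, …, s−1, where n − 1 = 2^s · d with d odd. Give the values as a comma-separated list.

512, 454, 729

n − 1 = 792 = 2^3 · 99, so s = 3 and d = 99.
x_0 = 59^99 mod 793 = 512.
x_1 = 512^2 mod 793 = 454.
x_2 = 454^2 mod 793 = 729.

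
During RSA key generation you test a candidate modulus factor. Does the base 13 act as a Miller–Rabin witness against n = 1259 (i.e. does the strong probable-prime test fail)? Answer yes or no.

n − 1 = 1258 = 2^1 · 629, so s = 1 and d = 629.
x_0 = 13^629 mod 1259 = 1258.
x_0 = 1258 ≡ −1, so 13 is not a witness.

no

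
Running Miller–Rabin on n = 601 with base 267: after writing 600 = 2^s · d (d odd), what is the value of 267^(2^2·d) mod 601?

1

n − 1 = 600 = 2^3 · 75, so s = 3 and d = 75.
x_0 = 267^75 mod 601 = 600.
x_1 = 600^2 mod 601 = 1.
x_2 = 1^2 mod 601 = 1.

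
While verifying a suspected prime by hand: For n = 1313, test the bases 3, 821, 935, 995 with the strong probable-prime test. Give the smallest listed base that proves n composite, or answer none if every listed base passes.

n − 1 = 1312 = 2^5 · 41, so s = 5 and d = 41.
Base 3: x_0 = 3^41 mod 1313 = 867. x_0 is neither 1 nor 1312, so continue squaring. x_1 = 867^2 mod 1313 = 653. x_2 = 653^2 mod 1313 = 997. x_3 = 997^2 mod 1313 = 68. x_4 = 68^2 mod 1313 = 685. Reached i = s−1 = 4 without hitting −1: 3 is a Miller–Rabin witness and 1313 is composite.
Base 821: x_0 = 821^41 mod 1313 = 266. x_0 is neither 1 nor 1312, so continue squaring. x_1 = 266^2 mod 1313 = 1167. x_2 = 1167^2 mod 1313 = 308. x_3 = 308^2 mod 1313 = 328. x_4 = 328^2 mod 1313 = 1231. Reached i = s−1 = 4 without hitting −1: 821 is a Miller–Rabin witness and 1313 is composite.
Base 935: x_0 = 935^41 mod 1313 = 467. x_0 is neither 1 nor 1312, so continue squaring. x_1 = 467^2 mod 1313 = 131. x_2 = 131^2 mod 1313 = 92. x_3 = 92^2 mod 1313 = 586. x_4 = 586^2 mod 1313 = 703. Reached i = s−1 = 4 without hitting −1: 935 is a Miller–Rabin witness and 1313 is composite.
Base 995: x_0 = 995^41 mod 1313 = 999. x_0 is neither 1 nor 1312, so continue squaring. x_1 = 999^2 mod 1313 = 121. x_2 = 121^2 mod 1313 = 198. x_3 = 198^2 mod 1313 = 1127. x_4 = 1127^2 mod 1313 = 458. Reached i = s−1 = 4 without hitting −1: 995 is a Miller–Rabin witness and 1313 is composite.
The smallest witness among the given bases is 3.

3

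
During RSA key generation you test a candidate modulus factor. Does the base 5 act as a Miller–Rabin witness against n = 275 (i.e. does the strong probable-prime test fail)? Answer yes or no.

n − 1 = 274 = 2^1 · 137, so s = 1 and d = 137.
x_0 = 5^137 mod 275 = 25.
x_0 ∉ {1, 274} and s = 1, so 5 is a Miller–Rabin witness and 275 is composite.

yes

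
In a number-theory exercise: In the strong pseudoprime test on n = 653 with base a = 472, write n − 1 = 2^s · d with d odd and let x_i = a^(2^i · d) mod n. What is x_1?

652

n − 1 = 652 = 2^2 · 163, so s = 2 and d = 163.
x_0 = 472^163 mod 653 = 149.
x_1 = 149^2 mod 653 = 652.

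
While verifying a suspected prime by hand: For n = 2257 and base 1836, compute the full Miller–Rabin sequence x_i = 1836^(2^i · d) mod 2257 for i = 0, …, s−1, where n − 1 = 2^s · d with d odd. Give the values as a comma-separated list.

n − 1 = 2256 = 2^4 · 141, so s = 4 and d = 141.
x_0 = 1836^141 mod 2257 = 709.
x_1 = 709^2 mod 2257 = 1627.
x_2 = 1627^2 mod 2257 = 1925.
x_3 = 1925^2 mod 2257 = 1888.

709, 1627, 1925, 1888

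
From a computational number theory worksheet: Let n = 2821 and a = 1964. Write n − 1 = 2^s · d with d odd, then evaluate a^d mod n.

92

n − 1 = 2820 = 2^2 · 705, so s = 2 and d = 705.
Repeated squaring mod 2821: 1964^1 ≡ 1964, 1964^2 ≡ 989, 1964^4 ≡ 2055, 1964^8 ≡ 2809, 1964^16 ≡ 144, 1964^32 ≡ 989, 1964^64 ≡ 2055, 1964^128 ≡ 2809, 1964^256 ≡ 144, 1964^512 ≡ 989.
705 = 512 + 128 + 64 + 1, so 1964^705 ≡ 989·2809·2055·1964 ≡ 92 (mod 2821).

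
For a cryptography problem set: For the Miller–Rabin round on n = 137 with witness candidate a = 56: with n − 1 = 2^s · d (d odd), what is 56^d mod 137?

n − 1 = 136 = 2^3 · 17, so s = 3 and d = 17.
56^17 mod 137 = 1.

1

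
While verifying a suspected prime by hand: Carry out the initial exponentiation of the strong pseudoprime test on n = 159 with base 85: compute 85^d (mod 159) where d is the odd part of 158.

n − 1 = 158 = 2^1 · 79, so s = 1 and d = 79.
85^79 mod 159 = 127.

127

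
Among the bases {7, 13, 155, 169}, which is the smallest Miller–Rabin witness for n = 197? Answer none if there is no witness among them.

n − 1 = 196 = 2^2 · 49, so s = 2 and d = 49.
Base 7: x_0 = 7^49 mod 197 = 196. x_0 = 196 ≡ −1, so 7 is not a witness.
Base 13: x_0 = 13^49 mod 197 = 183. x_0 is neither 1 nor 196, so continue squaring. x_1 = 183^2 mod 197 = 196. x_1 ≡ −1, so 13 is not a witness.
Base 155: x_0 = 155^49 mod 197 = 196. x_0 = 196 ≡ −1, so 155 is not a witness.
Base 169: x_0 = 169^49 mod 197 = 196. x_0 = 196 ≡ −1, so 169 is not a witness.
No listed base is a witness for 197.

none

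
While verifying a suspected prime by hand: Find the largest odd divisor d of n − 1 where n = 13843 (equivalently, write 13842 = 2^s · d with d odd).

Halving: 13842 → 6921; 6921 is odd.
So 13842 = 2^1 · 6921.

6921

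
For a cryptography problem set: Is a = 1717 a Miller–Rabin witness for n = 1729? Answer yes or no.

no

n − 1 = 1728 = 2^6 · 27, so s = 6 and d = 27.
x_0 = 1717^27 mod 1729 = 1.
x_0 = 1, so 1717 is not a witness.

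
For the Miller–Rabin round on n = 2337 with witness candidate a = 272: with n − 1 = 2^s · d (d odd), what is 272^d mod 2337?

n − 1 = 2336 = 2^5 · 73, so s = 5 and d = 73.
Repeated squaring mod 2337: 272^1 ≡ 272, 272^2 ≡ 1537, 272^4 ≡ 1999, 272^8 ≡ 2068, 272^16 ≡ 2251, 272^32 ≡ 385, 272^64 ≡ 994.
73 = 64 + 8 + 1, so 272^73 ≡ 994·2068·272 ≡ 785 (mod 2337).

785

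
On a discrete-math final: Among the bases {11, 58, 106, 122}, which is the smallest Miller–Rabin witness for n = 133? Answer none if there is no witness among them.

none

n − 1 = 132 = 2^2 · 33, so s = 2 and d = 33.
Base 11: x_0 = 11^33 mod 133 = 1. x_0 = 1, so 11 is not a witness.
Base 58: x_0 = 58^33 mod 133 = 1. x_0 = 1, so 58 is not a witness.
Base 106: x_0 = 106^33 mod 133 = 1. x_0 = 1, so 106 is not a witness.
Base 122: x_0 = 122^33 mod 133 = 132. x_0 = 132 ≡ −1, so 122 is not a witness.
No listed base is a witness for 133.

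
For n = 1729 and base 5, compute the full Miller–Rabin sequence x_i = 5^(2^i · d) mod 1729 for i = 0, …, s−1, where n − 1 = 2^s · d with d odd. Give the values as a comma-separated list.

1217, 1065, 1, 1, 1, 1

n − 1 = 1728 = 2^6 · 27, so s = 6 and d = 27.
x_0 = 5^27 mod 1729 = 1217.
x_1 = 1217^2 mod 1729 = 1065.
x_2 = 1065^2 mod 1729 = 1.
x_3 = 1^2 mod 1729 = 1.
x_4 = 1^2 mod 1729 = 1.
x_5 = 1^2 mod 1729 = 1.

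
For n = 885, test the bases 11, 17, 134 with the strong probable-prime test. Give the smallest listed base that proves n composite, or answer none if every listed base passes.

11

n − 1 = 884 = 2^2 · 221, so s = 2 and d = 221.
Base 11: x_0 = 11^221 mod 885 = 731. x_0 is neither 1 nor 884, so continue squaring. x_1 = 731^2 mod 885 = 706. Reached i = s−1 = 1 without hitting −1: 11 is a Miller–Rabin witness and 885 is composite.
Base 17: x_0 = 17^221 mod 885 = 212. x_0 is neither 1 nor 884, so continue squaring. x_1 = 212^2 mod 885 = 694. Reached i = s−1 = 1 without hitting −1: 17 is a Miller–Rabin witness and 885 is composite.
Base 134: x_0 = 134^221 mod 885 = 749. x_0 is neither 1 nor 884, so continue squaring. x_1 = 749^2 mod 885 = 796. Reached i = s−1 = 1 without hitting −1: 134 is a Miller–Rabin witness and 885 is composite.
The smallest witness among the given bases is 11.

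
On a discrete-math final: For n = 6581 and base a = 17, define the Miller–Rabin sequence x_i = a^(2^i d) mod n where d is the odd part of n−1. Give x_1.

1

n − 1 = 6580 = 2^2 · 1645, so s = 2 and d = 1645.
x_0 = 17^1645 mod 6581 = 6580.
x_1 = 6580^2 mod 6581 = 1.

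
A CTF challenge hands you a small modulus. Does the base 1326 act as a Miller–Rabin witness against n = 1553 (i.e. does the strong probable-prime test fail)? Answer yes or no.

no

n − 1 = 1552 = 2^4 · 97, so s = 4 and d = 97.
x_0 = 1326^97 mod 1553 = 1302.
x_0 is neither 1 nor 1552, so continue squaring.
x_1 = 1302^2 mod 1553 = 881.
x_2 = 881^2 mod 1553 = 1214.
x_3 = 1214^2 mod 1553 = 1552.
x_3 ≡ −1, so 1326 is not a witness.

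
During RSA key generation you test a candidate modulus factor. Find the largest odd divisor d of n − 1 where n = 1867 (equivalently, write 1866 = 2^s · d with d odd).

933

Halving: 1866 → 933; 933 is odd.
So 1866 = 2^1 · 933.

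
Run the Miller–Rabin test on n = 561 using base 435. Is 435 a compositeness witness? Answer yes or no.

yes

n − 1 = 560 = 2^4 · 35, so s = 4 and d = 35.
Repeated squaring mod 561: 435^1 ≡ 435, 435^2 ≡ 168, 435^4 ≡ 174, 435^8 ≡ 543, 435^16 ≡ 324, 435^32 ≡ 69.
35 = 32 + 2 + 1, so 435^35 ≡ 69·168·435 ≡ 252 (mod 561).
x_0 = 435^35 mod 561 = 252.
x_0 is neither 1 nor 560, so continue squaring.
x_1 = 252^2 mod 561 = 111.
x_2 = 111^2 mod 561 = 540.
x_3 = 540^2 mod 561 = 441.
Reached i = s−1 = 3 without hitting −1: 435 is a Miller–Rabin witness and 561 is composite.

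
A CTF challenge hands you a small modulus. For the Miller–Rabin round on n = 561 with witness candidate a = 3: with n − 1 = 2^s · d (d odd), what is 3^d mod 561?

n − 1 = 560 = 2^4 · 35, so s = 4 and d = 35.
Repeated squaring mod 561: 3^1 ≡ 3, 3^2 ≡ 9, 3^4 ≡ 81, 3^8 ≡ 390, 3^16 ≡ 69, 3^32 ≡ 273.
35 = 32 + 2 + 1, so 3^35 ≡ 273·9·3 ≡ 78 (mod 561).

78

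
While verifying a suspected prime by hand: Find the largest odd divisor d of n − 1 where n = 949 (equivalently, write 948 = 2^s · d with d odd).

237

Halving: 948 → 474 → 237; 237 is odd.
So 948 = 2^2 · 237.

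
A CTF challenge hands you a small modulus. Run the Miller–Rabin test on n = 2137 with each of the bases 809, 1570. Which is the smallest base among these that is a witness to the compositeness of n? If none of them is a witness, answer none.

none

n − 1 = 2136 = 2^3 · 267, so s = 3 and d = 267.
Base 809: x_0 = 809^267 mod 2137 = 1872. x_0 is neither 1 nor 2136, so continue squaring. x_1 = 1872^2 mod 2137 = 1841. x_2 = 1841^2 mod 2137 = 2136. x_2 ≡ −1, so 809 is not a witness.
Base 1570: x_0 = 1570^267 mod 2137 = 1841. x_0 is neither 1 nor 2136, so continue squaring. x_1 = 1841^2 mod 2137 = 2136. x_1 ≡ −1, so 1570 is not a witness.
No listed base is a witness for 2137.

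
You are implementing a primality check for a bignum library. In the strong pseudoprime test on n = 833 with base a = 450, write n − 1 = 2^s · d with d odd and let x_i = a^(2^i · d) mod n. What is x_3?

256

n − 1 = 832 = 2^6 · 13, so s = 6 and d = 13.
x_0 = 450^13 mod 833 = 247.
x_1 = 247^2 mod 833 = 200.
x_2 = 200^2 mod 833 = 16.
x_3 = 16^2 mod 833 = 256.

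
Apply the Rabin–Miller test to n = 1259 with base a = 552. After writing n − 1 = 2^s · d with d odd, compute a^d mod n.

1258

n − 1 = 1258 = 2^1 · 629, so s = 1 and d = 629.
Repeated squaring mod 1259: 552^1 ≡ 552, 552^2 ≡ 26, 552^4 ≡ 676, 552^8 ≡ 1218, 552^16 ≡ 422, 552^32 ≡ 565, 552^64 ≡ 698, 552^128 ≡ 1230, 552^256 ≡ 841, 552^512 ≡ 982.
629 = 512 + 64 + 32 + 16 + 4 + 1, so 552^629 ≡ 982·698·565·422·676·552 ≡ 1258 (mod 1259).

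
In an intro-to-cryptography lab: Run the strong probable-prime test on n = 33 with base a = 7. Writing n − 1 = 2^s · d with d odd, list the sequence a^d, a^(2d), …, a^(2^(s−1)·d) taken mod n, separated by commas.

7, 16, 25, 31, 4

n − 1 = 32 = 2^5 · 1, so s = 5 and d = 1.
x_0 = 7^1 mod 33 = 7.
x_1 = 7^2 mod 33 = 16.
x_2 = 16^2 mod 33 = 25.
x_3 = 25^2 mod 33 = 31.
x_4 = 31^2 mod 33 = 4.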